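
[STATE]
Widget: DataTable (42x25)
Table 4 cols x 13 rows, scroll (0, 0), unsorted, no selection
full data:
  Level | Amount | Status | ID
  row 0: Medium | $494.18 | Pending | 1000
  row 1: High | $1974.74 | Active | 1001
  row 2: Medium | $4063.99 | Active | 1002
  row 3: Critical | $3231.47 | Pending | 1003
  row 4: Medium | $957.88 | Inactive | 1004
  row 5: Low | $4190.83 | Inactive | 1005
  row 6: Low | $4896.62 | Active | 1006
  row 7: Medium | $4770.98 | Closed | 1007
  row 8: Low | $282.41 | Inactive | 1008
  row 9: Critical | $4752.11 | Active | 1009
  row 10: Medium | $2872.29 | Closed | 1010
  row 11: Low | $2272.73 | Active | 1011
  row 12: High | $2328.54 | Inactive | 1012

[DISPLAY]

Level   │Amount  │Status  │ID             
────────┼────────┼────────┼────           
Medium  │$494.18 │Pending │1000           
High    │$1974.74│Active  │1001           
Medium  │$4063.99│Active  │1002           
Critical│$3231.47│Pending │1003           
Medium  │$957.88 │Inactive│1004           
Low     │$4190.83│Inactive│1005           
Low     │$4896.62│Active  │1006           
Medium  │$4770.98│Closed  │1007           
Low     │$282.41 │Inactive│1008           
Critical│$4752.11│Active  │1009           
Medium  │$2872.29│Closed  │1010           
Low     │$2272.73│Active  │1011           
High    │$2328.54│Inactive│1012           
                                          
                                          
                                          
                                          
                                          
                                          
                                          
                                          
                                          
                                          


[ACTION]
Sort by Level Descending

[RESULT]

Level  ▼│Amount  │Status  │ID             
────────┼────────┼────────┼────           
Medium  │$494.18 │Pending │1000           
Medium  │$4063.99│Active  │1002           
Medium  │$957.88 │Inactive│1004           
Medium  │$4770.98│Closed  │1007           
Medium  │$2872.29│Closed  │1010           
Low     │$4190.83│Inactive│1005           
Low     │$4896.62│Active  │1006           
Low     │$282.41 │Inactive│1008           
Low     │$2272.73│Active  │1011           
High    │$1974.74│Active  │1001           
High    │$2328.54│Inactive│1012           
Critical│$3231.47│Pending │1003           
Critical│$4752.11│Active  │1009           
                                          
                                          
                                          
                                          
                                          
                                          
                                          
                                          
                                          
                                          


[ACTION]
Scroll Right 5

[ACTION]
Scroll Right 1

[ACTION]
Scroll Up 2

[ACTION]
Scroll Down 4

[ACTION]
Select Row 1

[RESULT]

Level  ▼│Amount  │Status  │ID             
────────┼────────┼────────┼────           
Medium  │$494.18 │Pending │1000           
>edium  │$4063.99│Active  │1002           
Medium  │$957.88 │Inactive│1004           
Medium  │$4770.98│Closed  │1007           
Medium  │$2872.29│Closed  │1010           
Low     │$4190.83│Inactive│1005           
Low     │$4896.62│Active  │1006           
Low     │$282.41 │Inactive│1008           
Low     │$2272.73│Active  │1011           
High    │$1974.74│Active  │1001           
High    │$2328.54│Inactive│1012           
Critical│$3231.47│Pending │1003           
Critical│$4752.11│Active  │1009           
                                          
                                          
                                          
                                          
                                          
                                          
                                          
                                          
                                          
                                          


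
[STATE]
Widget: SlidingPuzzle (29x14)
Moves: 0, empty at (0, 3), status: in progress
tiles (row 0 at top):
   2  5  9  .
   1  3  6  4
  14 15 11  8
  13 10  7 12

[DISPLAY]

┌────┬────┬────┬────┐        
│  2 │  5 │  9 │    │        
├────┼────┼────┼────┤        
│  1 │  3 │  6 │  4 │        
├────┼────┼────┼────┤        
│ 14 │ 15 │ 11 │  8 │        
├────┼────┼────┼────┤        
│ 13 │ 10 │  7 │ 12 │        
└────┴────┴────┴────┘        
Moves: 0                     
                             
                             
                             
                             


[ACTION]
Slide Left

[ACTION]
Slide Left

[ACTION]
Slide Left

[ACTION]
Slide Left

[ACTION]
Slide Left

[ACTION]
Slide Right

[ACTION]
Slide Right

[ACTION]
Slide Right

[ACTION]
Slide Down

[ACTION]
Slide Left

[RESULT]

┌────┬────┬────┬────┐        
│  2 │    │  5 │  9 │        
├────┼────┼────┼────┤        
│  1 │  3 │  6 │  4 │        
├────┼────┼────┼────┤        
│ 14 │ 15 │ 11 │  8 │        
├────┼────┼────┼────┤        
│ 13 │ 10 │  7 │ 12 │        
└────┴────┴────┴────┘        
Moves: 4                     
                             
                             
                             
                             


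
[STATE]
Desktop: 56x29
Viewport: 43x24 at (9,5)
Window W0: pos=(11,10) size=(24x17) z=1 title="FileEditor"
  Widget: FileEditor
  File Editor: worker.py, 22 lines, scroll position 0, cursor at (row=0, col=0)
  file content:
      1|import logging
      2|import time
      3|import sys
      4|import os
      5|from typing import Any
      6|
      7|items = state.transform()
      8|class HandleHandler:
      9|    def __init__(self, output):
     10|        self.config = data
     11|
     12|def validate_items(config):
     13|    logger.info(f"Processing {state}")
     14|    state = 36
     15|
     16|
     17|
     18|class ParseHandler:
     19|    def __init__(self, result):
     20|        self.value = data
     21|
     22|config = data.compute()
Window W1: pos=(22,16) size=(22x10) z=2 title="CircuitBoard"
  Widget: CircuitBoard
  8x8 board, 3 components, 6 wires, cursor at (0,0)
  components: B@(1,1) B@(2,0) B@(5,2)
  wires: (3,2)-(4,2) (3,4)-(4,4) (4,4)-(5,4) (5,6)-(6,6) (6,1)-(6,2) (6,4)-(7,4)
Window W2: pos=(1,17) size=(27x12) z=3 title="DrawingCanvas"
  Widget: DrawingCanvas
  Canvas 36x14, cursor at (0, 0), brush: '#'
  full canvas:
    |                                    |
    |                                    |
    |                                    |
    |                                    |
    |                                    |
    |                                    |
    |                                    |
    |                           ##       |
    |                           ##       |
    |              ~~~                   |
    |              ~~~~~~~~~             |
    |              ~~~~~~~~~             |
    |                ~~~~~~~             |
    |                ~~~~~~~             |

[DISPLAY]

                                           
                                           
                                           
                                           
                                           
  ┏━━━━━━━━━━━━━━━━━━━━━━┓                 
  ┃ FileEditor           ┃                 
  ┠──────────────────────┨                 
  ┃█mport logging       ▲┃                 
  ┃import time          █┃                 
  ┃import sys           ░┃                 
  ┃import os ┏━━━━━━━━━━━━━━━━━━━━┓        
━━━━━━━━━━━━━━━━━━┓uitBoard       ┃        
gCanvas           ┃───────────────┨        
──────────────────┨1 2 3 4 5 6 7  ┃        
                  ┃]              ┃        
                  ┃               ┃        
                  ┃   B           ┃        
                  ┃               ┃        
                  ┃               ┃        
                  ┃━━━━━━━━━━━━━━━┛        
                  ┃━━━━━━┛                 
                  ┃                        
━━━━━━━━━━━━━━━━━━┛                        


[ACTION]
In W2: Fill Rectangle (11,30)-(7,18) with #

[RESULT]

                                           
                                           
                                           
                                           
                                           
  ┏━━━━━━━━━━━━━━━━━━━━━━┓                 
  ┃ FileEditor           ┃                 
  ┠──────────────────────┨                 
  ┃█mport logging       ▲┃                 
  ┃import time          █┃                 
  ┃import sys           ░┃                 
  ┃import os ┏━━━━━━━━━━━━━━━━━━━━┓        
━━━━━━━━━━━━━━━━━━┓uitBoard       ┃        
gCanvas           ┃───────────────┨        
──────────────────┨1 2 3 4 5 6 7  ┃        
                  ┃]              ┃        
                  ┃               ┃        
                  ┃   B           ┃        
                  ┃               ┃        
                  ┃               ┃        
                  ┃━━━━━━━━━━━━━━━┛        
                  ┃━━━━━━┛                 
           #######┃                        
━━━━━━━━━━━━━━━━━━┛                        


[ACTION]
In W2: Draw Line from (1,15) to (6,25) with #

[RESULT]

                                           
                                           
                                           
                                           
                                           
  ┏━━━━━━━━━━━━━━━━━━━━━━┓                 
  ┃ FileEditor           ┃                 
  ┠──────────────────────┨                 
  ┃█mport logging       ▲┃                 
  ┃import time          █┃                 
  ┃import sys           ░┃                 
  ┃import os ┏━━━━━━━━━━━━━━━━━━━━┓        
━━━━━━━━━━━━━━━━━━┓uitBoard       ┃        
gCanvas           ┃───────────────┨        
──────────────────┨1 2 3 4 5 6 7  ┃        
                  ┃]              ┃        
        ##        ┃               ┃        
          ##      ┃   B           ┃        
            ##    ┃               ┃        
              ##  ┃               ┃        
                ##┃━━━━━━━━━━━━━━━┛        
                  ┃━━━━━━┛                 
           #######┃                        
━━━━━━━━━━━━━━━━━━┛                        


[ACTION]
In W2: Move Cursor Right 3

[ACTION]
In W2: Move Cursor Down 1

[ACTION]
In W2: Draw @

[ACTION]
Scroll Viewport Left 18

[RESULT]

                                           
                                           
                                           
                                           
                                           
           ┏━━━━━━━━━━━━━━━━━━━━━━┓        
           ┃ FileEditor           ┃        
           ┠──────────────────────┨        
           ┃█mport logging       ▲┃        
           ┃import time          █┃        
           ┃import sys           ░┃        
           ┃import os ┏━━━━━━━━━━━━━━━━━━━━
 ┏━━━━━━━━━━━━━━━━━━━━━━━━━┓uitBoard       
 ┃ DrawingCanvas           ┃───────────────
 ┠─────────────────────────┨1 2 3 4 5 6 7  
 ┃                         ┃]              
 ┃   @           ##        ┃               
 ┃                 ##      ┃   B           
 ┃                   ##    ┃               
 ┃                     ##  ┃               
 ┃                       ##┃━━━━━━━━━━━━━━━
 ┃                         ┃━━━━━━┛        
 ┃                  #######┃               
 ┗━━━━━━━━━━━━━━━━━━━━━━━━━┛               


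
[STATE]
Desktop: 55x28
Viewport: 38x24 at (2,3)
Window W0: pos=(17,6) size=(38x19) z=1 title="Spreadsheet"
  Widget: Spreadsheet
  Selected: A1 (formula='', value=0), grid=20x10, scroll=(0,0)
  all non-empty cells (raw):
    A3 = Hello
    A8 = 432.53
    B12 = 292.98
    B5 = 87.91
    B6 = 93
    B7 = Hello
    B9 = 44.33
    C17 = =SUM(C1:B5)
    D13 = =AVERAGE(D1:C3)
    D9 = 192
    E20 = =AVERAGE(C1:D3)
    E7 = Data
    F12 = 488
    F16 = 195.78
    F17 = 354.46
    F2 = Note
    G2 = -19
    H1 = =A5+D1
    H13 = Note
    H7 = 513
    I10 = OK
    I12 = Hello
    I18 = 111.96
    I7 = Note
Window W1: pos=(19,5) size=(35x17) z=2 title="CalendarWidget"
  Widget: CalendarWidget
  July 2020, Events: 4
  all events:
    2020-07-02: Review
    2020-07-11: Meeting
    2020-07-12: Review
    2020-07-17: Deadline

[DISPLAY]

                                      
                                      
                 ┏━━━━━━━━━━━━━━━━━━━━
               ┏━┃ CalendarWidget     
               ┃ ┠────────────────────
               ┠─┃            July 202
               ┃A┃Mo Tu We Th Fr Sa Su
               ┃ ┃       1  2*  3  4  
               ┃-┃ 6  7  8  9 10 11* 1
               ┃ ┃13 14 15 16 17* 18 1
               ┃ ┃20 21 22 23 24 25 26
               ┃ ┃27 28 29 30 31      
               ┃ ┃                    
               ┃ ┃                    
               ┃ ┃                    
               ┃ ┃                    
               ┃ ┃                    
               ┃ ┃                    
               ┃ ┗━━━━━━━━━━━━━━━━━━━━
               ┃ 11        0       0  
               ┃ 12        0  292.98  
               ┗━━━━━━━━━━━━━━━━━━━━━━
                                      
                                      


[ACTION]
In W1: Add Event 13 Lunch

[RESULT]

                                      
                                      
                 ┏━━━━━━━━━━━━━━━━━━━━
               ┏━┃ CalendarWidget     
               ┃ ┠────────────────────
               ┠─┃            July 202
               ┃A┃Mo Tu We Th Fr Sa Su
               ┃ ┃       1  2*  3  4  
               ┃-┃ 6  7  8  9 10 11* 1
               ┃ ┃13* 14 15 16 17* 18 
               ┃ ┃20 21 22 23 24 25 26
               ┃ ┃27 28 29 30 31      
               ┃ ┃                    
               ┃ ┃                    
               ┃ ┃                    
               ┃ ┃                    
               ┃ ┃                    
               ┃ ┃                    
               ┃ ┗━━━━━━━━━━━━━━━━━━━━
               ┃ 11        0       0  
               ┃ 12        0  292.98  
               ┗━━━━━━━━━━━━━━━━━━━━━━
                                      
                                      


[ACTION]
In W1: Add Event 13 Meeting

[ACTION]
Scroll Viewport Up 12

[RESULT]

                                      
                                      
                                      
                                      
                                      
                 ┏━━━━━━━━━━━━━━━━━━━━
               ┏━┃ CalendarWidget     
               ┃ ┠────────────────────
               ┠─┃            July 202
               ┃A┃Mo Tu We Th Fr Sa Su
               ┃ ┃       1  2*  3  4  
               ┃-┃ 6  7  8  9 10 11* 1
               ┃ ┃13* 14 15 16 17* 18 
               ┃ ┃20 21 22 23 24 25 26
               ┃ ┃27 28 29 30 31      
               ┃ ┃                    
               ┃ ┃                    
               ┃ ┃                    
               ┃ ┃                    
               ┃ ┃                    
               ┃ ┃                    
               ┃ ┗━━━━━━━━━━━━━━━━━━━━
               ┃ 11        0       0  
               ┃ 12        0  292.98  


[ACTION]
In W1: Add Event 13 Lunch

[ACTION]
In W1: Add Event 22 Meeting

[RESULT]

                                      
                                      
                                      
                                      
                                      
                 ┏━━━━━━━━━━━━━━━━━━━━
               ┏━┃ CalendarWidget     
               ┃ ┠────────────────────
               ┠─┃            July 202
               ┃A┃Mo Tu We Th Fr Sa Su
               ┃ ┃       1  2*  3  4  
               ┃-┃ 6  7  8  9 10 11* 1
               ┃ ┃13* 14 15 16 17* 18 
               ┃ ┃20 21 22* 23 24 25 2
               ┃ ┃27 28 29 30 31      
               ┃ ┃                    
               ┃ ┃                    
               ┃ ┃                    
               ┃ ┃                    
               ┃ ┃                    
               ┃ ┃                    
               ┃ ┗━━━━━━━━━━━━━━━━━━━━
               ┃ 11        0       0  
               ┃ 12        0  292.98  


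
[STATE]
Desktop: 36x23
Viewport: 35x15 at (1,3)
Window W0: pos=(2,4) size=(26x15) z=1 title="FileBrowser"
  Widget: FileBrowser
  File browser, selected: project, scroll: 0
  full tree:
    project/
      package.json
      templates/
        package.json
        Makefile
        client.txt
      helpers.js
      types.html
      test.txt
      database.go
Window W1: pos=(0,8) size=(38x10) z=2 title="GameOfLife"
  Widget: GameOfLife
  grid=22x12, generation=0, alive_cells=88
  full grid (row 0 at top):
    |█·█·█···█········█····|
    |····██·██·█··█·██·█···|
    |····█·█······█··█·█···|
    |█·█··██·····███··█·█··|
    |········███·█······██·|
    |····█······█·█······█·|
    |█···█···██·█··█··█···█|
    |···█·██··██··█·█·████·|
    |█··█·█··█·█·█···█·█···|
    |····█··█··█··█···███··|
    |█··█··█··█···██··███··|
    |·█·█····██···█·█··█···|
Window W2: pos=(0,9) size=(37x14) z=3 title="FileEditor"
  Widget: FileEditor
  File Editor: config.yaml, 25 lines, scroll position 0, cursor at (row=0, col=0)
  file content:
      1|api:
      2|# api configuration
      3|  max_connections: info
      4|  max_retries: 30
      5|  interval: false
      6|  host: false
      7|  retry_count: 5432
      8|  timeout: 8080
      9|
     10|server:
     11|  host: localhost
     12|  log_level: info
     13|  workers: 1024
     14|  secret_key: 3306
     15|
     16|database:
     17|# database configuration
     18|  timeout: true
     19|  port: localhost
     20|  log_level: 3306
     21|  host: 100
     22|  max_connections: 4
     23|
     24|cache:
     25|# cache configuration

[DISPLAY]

                                   
 ┏━━━━━━━━━━━━━━━━━━━━━━━━┓        
 ┃ FileBrowser            ┃        
 ┠────────────────────────┨        
 ┃> [-] project/          ┃        
━━━━━━━━━━━━━━━━━━━━━━━━━━━━━━━━━━━
━━━━━━━━━━━━━━━━━━━━━━━━━━━━━━━━━━━
 FileEditor                        
───────────────────────────────────
█pi:                              ▲
# api configuration               █
  max_connections: info           ░
  max_retries: 30                 ░
  interval: false                 ░
  host: false                     ░


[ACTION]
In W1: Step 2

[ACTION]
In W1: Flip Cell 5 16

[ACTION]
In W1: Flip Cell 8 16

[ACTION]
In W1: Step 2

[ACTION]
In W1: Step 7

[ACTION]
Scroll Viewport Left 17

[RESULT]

                                   
  ┏━━━━━━━━━━━━━━━━━━━━━━━━┓       
  ┃ FileBrowser            ┃       
  ┠────────────────────────┨       
  ┃> [-] project/          ┃       
┏━━━━━━━━━━━━━━━━━━━━━━━━━━━━━━━━━━
┏━━━━━━━━━━━━━━━━━━━━━━━━━━━━━━━━━━
┃ FileEditor                       
┠──────────────────────────────────
┃█pi:                              
┃# api configuration               
┃  max_connections: info           
┃  max_retries: 30                 
┃  interval: false                 
┃  host: false                     


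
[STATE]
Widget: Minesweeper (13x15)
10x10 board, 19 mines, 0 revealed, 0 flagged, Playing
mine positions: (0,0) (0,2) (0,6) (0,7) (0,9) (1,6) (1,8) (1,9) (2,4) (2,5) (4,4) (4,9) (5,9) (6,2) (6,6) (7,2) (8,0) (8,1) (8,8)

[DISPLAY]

■■■■■■■■■■   
■■■■■■■■■■   
■■■■■■■■■■   
■■■■■■■■■■   
■■■■■■■■■■   
■■■■■■■■■■   
■■■■■■■■■■   
■■■■■■■■■■   
■■■■■■■■■■   
■■■■■■■■■■   
             
             
             
             
             


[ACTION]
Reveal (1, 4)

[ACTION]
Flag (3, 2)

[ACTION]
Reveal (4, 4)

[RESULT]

✹■✹■■■✹✹■✹   
■■■■2■✹■✹✹   
■■■■✹✹■■■■   
■■⚑■■■■■■■   
■■■■✹■■■■✹   
■■■■■■■■■✹   
■■✹■■■✹■■■   
■■✹■■■■■■■   
✹✹■■■■■■✹■   
■■■■■■■■■■   
             
             
             
             
             


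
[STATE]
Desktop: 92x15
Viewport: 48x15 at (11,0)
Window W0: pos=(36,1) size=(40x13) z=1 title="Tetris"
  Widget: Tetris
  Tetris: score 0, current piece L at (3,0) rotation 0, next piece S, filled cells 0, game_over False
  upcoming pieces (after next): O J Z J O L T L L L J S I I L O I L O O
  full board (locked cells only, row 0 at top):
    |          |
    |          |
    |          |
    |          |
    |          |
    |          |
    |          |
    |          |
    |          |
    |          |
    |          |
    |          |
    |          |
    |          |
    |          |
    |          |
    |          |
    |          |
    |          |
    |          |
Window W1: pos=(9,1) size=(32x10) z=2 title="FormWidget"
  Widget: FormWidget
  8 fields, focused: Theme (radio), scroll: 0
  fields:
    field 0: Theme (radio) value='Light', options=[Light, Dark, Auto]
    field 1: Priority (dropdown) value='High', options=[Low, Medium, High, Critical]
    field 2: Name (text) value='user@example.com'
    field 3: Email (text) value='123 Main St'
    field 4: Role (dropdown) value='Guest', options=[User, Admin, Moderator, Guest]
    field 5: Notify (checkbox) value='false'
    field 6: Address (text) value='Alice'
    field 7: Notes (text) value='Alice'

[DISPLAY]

                                                
━━━━━━━━━━━━━━━━━━━━━━━━━━━━━┓━━━━━━━━━━━━━━━━━━
FormWidget                   ┃ris               
─────────────────────────────┨──────────────────
 Theme:      (●) Light  ( ) D┃      │Next:      
 Priority:   [High         ▼]┃      │ ░░        
 Name:       [user@example.c]┃      │░░         
 Email:      [123 Main St   ]┃      │           
 Role:       [Guest        ▼]┃      │           
 Notify:     [ ]             ┃      │           
━━━━━━━━━━━━━━━━━━━━━━━━━━━━━┛      │Score:     
                         ┃          │0          
                         ┃          │           
                         ┗━━━━━━━━━━━━━━━━━━━━━━
                                                


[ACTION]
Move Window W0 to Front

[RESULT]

                                                
━━━━━━━━━━━━━━━━━━━━━━━━━┏━━━━━━━━━━━━━━━━━━━━━━
FormWidget               ┃ Tetris               
─────────────────────────┠──────────────────────
 Theme:      (●) Light  (┃          │Next:      
 Priority:   [High       ┃          │ ░░        
 Name:       [user@exampl┃          │░░         
 Email:      [123 Main St┃          │           
 Role:       [Guest      ┃          │           
 Notify:     [ ]         ┃          │           
━━━━━━━━━━━━━━━━━━━━━━━━━┃          │Score:     
                         ┃          │0          
                         ┃          │           
                         ┗━━━━━━━━━━━━━━━━━━━━━━
                                                


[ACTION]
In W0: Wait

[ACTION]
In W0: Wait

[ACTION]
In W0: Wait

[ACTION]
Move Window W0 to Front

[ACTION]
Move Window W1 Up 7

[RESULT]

━━━━━━━━━━━━━━━━━━━━━━━━━━━━━┓                  
FormWidget               ┏━━━━━━━━━━━━━━━━━━━━━━
─────────────────────────┃ Tetris               
 Theme:      (●) Light  (┠──────────────────────
 Priority:   [High       ┃          │Next:      
 Name:       [user@exampl┃          │ ░░        
 Email:      [123 Main St┃          │░░         
 Role:       [Guest      ┃          │           
 Notify:     [ ]         ┃          │           
━━━━━━━━━━━━━━━━━━━━━━━━━┃          │           
                         ┃          │Score:     
                         ┃          │0          
                         ┃          │           
                         ┗━━━━━━━━━━━━━━━━━━━━━━
                                                


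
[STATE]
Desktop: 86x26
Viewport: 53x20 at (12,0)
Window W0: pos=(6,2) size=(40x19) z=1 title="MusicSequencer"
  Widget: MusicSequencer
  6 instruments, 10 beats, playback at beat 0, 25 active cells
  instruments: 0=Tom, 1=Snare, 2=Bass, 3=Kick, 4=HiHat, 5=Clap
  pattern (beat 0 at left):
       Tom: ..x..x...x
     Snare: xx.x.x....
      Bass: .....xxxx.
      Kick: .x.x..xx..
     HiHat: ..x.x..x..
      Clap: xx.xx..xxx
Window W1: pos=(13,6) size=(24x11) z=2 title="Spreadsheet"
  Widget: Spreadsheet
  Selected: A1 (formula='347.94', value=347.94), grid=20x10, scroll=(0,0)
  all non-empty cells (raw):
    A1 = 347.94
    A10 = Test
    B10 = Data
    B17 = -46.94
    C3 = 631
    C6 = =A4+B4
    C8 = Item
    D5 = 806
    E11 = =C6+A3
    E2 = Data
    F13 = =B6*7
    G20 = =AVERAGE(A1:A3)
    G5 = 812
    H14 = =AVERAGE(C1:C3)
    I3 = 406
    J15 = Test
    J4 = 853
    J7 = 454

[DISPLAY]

                                                     
                                                     
━━━━━━━━━━━━━━━━━━━━━━━━━━━━━━━━━┓                   
cSequencer                       ┃                   
─────────────────────────────────┨                   
 ▼123456789                      ┃                   
m┏━━━━━━━━━━━━━━━━━━━━━━┓        ┃                   
e┃ Spreadsheet          ┃        ┃                   
s┠──────────────────────┨        ┃                   
k┃A1: 347.94            ┃        ┃                   
t┃       A       B      ┃        ┃                   
p┃----------------------┃        ┃                   
 ┃  1 [347.94]       0  ┃        ┃                   
 ┃  2        0       0  ┃        ┃                   
 ┃  3        0       0  ┃        ┃                   
 ┃  4        0       0  ┃        ┃                   
 ┗━━━━━━━━━━━━━━━━━━━━━━┛        ┃                   
                                 ┃                   
                                 ┃                   
                                 ┃                   


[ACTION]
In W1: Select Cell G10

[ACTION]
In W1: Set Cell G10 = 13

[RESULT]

                                                     
                                                     
━━━━━━━━━━━━━━━━━━━━━━━━━━━━━━━━━┓                   
cSequencer                       ┃                   
─────────────────────────────────┨                   
 ▼123456789                      ┃                   
m┏━━━━━━━━━━━━━━━━━━━━━━┓        ┃                   
e┃ Spreadsheet          ┃        ┃                   
s┠──────────────────────┨        ┃                   
k┃G10: 13               ┃        ┃                   
t┃       A       B      ┃        ┃                   
p┃----------------------┃        ┃                   
 ┃  1   347.94       0  ┃        ┃                   
 ┃  2        0       0  ┃        ┃                   
 ┃  3        0       0  ┃        ┃                   
 ┃  4        0       0  ┃        ┃                   
 ┗━━━━━━━━━━━━━━━━━━━━━━┛        ┃                   
                                 ┃                   
                                 ┃                   
                                 ┃                   


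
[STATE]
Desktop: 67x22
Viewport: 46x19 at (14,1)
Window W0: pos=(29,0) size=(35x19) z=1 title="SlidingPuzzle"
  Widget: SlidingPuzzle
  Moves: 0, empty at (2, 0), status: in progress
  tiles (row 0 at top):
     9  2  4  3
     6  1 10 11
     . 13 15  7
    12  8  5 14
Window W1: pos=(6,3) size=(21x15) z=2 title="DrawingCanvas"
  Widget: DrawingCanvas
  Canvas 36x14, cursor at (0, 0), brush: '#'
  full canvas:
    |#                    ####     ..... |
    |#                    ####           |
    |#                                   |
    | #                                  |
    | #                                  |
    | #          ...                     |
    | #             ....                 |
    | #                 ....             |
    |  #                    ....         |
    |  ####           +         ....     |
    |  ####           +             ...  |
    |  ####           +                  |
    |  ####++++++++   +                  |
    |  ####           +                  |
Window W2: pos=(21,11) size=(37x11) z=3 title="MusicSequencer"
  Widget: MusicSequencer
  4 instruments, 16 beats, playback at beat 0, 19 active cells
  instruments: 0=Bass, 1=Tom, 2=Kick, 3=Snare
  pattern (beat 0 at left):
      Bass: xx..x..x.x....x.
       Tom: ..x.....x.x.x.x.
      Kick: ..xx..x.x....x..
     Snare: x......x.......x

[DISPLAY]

               ┃ SlidingPuzzle                
               ┠──────────────────────────────
━━━━━━━━━━━━┓  ┃┌────┬────┬────┬────┐         
gCanvas     ┃  ┃│  9 │  2 │  4 │  3 │         
────────────┨  ┃├────┼────┼────┼────┤         
            ┃  ┃│  6 │  1 │ 10 │ 11 │         
            ┃  ┃├────┼────┼────┼────┤         
            ┃  ┃│    │ 13 │ 15 │  7 │         
            ┃  ┃├────┼────┼────┼────┤         
            ┃  ┃│ 12 │  8 │  5 │ 14 │         
     ..┏━━━━━━━━━━━━━━━━━━━━━━━━━━━━━━━━━━━┓  
       ┃ MusicSequencer                    ┃  
       ┠───────────────────────────────────┨  
       ┃      ▼123456789012345             ┃  
       ┃  Bass██··█··█·█····█·             ┃  
       ┃   Tom··█·····█·█·█·█·             ┃  
━━━━━━━┃  Kick··██··█·█····█··             ┃  
       ┃ Snare█······█·······█             ┃━━
       ┃                                   ┃  


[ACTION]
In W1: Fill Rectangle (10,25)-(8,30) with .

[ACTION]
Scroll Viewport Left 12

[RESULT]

                           ┃ SlidingPuzzle    
                           ┠──────────────────
    ┏━━━━━━━━━━━━━━━━━━━┓  ┃┌────┬────┬────┬──
    ┃ DrawingCanvas     ┃  ┃│  9 │  2 │  4 │  
    ┠───────────────────┨  ┃├────┼────┼────┼──
    ┃#                  ┃  ┃│  6 │  1 │ 10 │ 1
    ┃#                  ┃  ┃├────┼────┼────┼──
    ┃#                  ┃  ┃│    │ 13 │ 15 │  
    ┃ #                 ┃  ┃├────┼────┼────┼──
    ┃ #                 ┃  ┃│ 12 │  8 │  5 │ 1
    ┃ #          ..┏━━━━━━━━━━━━━━━━━━━━━━━━━━
    ┃ #            ┃ MusicSequencer           
    ┃ #            ┠──────────────────────────
    ┃  #           ┃      ▼123456789012345    
    ┃  ####        ┃  Bass██··█··█·█····█·    
    ┃  ####        ┃   Tom··█·····█·█·█·█·    
    ┗━━━━━━━━━━━━━━┃  Kick··██··█·█····█··    
                   ┃ Snare█······█·······█    
                   ┃                          


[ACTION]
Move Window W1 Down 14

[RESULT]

                           ┃ SlidingPuzzle    
                           ┠──────────────────
                           ┃┌────┬────┬────┬──
                           ┃│  9 │  2 │  4 │  
                           ┃├────┼────┼────┼──
                           ┃│  6 │  1 │ 10 │ 1
    ┏━━━━━━━━━━━━━━━━━━━┓  ┃├────┼────┼────┼──
    ┃ DrawingCanvas     ┃  ┃│    │ 13 │ 15 │  
    ┠───────────────────┨  ┃├────┼────┼────┼──
    ┃#                  ┃  ┃│ 12 │  8 │  5 │ 1
    ┃#             ┏━━━━━━━━━━━━━━━━━━━━━━━━━━
    ┃#             ┃ MusicSequencer           
    ┃ #            ┠──────────────────────────
    ┃ #            ┃      ▼123456789012345    
    ┃ #          ..┃  Bass██··█··█·█····█·    
    ┃ #            ┃   Tom··█·····█·█·█·█·    
    ┃ #            ┃  Kick··██··█·█····█··    
    ┃  #           ┃ Snare█······█·······█    
    ┃  ####        ┃                          


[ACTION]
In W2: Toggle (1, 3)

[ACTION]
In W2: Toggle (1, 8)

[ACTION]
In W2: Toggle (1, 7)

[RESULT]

                           ┃ SlidingPuzzle    
                           ┠──────────────────
                           ┃┌────┬────┬────┬──
                           ┃│  9 │  2 │  4 │  
                           ┃├────┼────┼────┼──
                           ┃│  6 │  1 │ 10 │ 1
    ┏━━━━━━━━━━━━━━━━━━━┓  ┃├────┼────┼────┼──
    ┃ DrawingCanvas     ┃  ┃│    │ 13 │ 15 │  
    ┠───────────────────┨  ┃├────┼────┼────┼──
    ┃#                  ┃  ┃│ 12 │  8 │  5 │ 1
    ┃#             ┏━━━━━━━━━━━━━━━━━━━━━━━━━━
    ┃#             ┃ MusicSequencer           
    ┃ #            ┠──────────────────────────
    ┃ #            ┃      ▼123456789012345    
    ┃ #          ..┃  Bass██··█··█·█····█·    
    ┃ #            ┃   Tom··██···█··█·█·█·    
    ┃ #            ┃  Kick··██··█·█····█··    
    ┃  #           ┃ Snare█······█·······█    
    ┃  ####        ┃                          
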